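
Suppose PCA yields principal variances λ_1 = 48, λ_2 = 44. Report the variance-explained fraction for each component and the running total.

Step 1 — total variance = trace(Sigma) = Σ λ_i = 48 + 44 = 92.

Step 2 — fraction explained by component i = λ_i / Σ λ:
  PC1: 48/92 = 0.5217
  PC2: 44/92 = 0.4783

Step 3 — cumulative fraction after k components = (λ_1 + ... + λ_k) / Σ λ:
  k = 1: 48/92 = 0.5217
  k = 2: (48 + 44)/92 = 92/92 = 1

Summary (fraction, with percent):

explained: PC1 0.5217 (52.17%), PC2 0.4783 (47.83%);  cumulative: 0.5217, 1


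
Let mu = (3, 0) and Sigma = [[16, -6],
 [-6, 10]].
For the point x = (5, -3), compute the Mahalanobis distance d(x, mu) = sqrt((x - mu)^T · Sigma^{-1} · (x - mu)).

Step 1 — centre the observation: (x - mu) = (2, -3).

Step 2 — invert Sigma. det(Sigma) = 16·10 - (-6)² = 124.
  Sigma^{-1} = (1/det) · [[d, -b], [-b, a]] = [[0.0806, 0.0484],
 [0.0484, 0.129]].

Step 3 — form the quadratic (x - mu)^T · Sigma^{-1} · (x - mu):
  Sigma^{-1} · (x - mu) = (0.0161, -0.2903).
  (x - mu)^T · [Sigma^{-1} · (x - mu)] = (2)·(0.0161) + (-3)·(-0.2903) = 0.9032.

Step 4 — take square root: d = √(0.9032) ≈ 0.9504.

d(x, mu) = √(0.9032) ≈ 0.9504


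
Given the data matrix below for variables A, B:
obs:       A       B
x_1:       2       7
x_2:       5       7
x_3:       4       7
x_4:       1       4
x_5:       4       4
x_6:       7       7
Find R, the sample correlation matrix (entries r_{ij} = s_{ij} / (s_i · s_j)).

Step 1 — column means:
  mean(A) = (2 + 5 + 4 + 1 + 4 + 7) / 6 = 23/6 = 3.8333
  mean(B) = (7 + 7 + 7 + 4 + 4 + 7) / 6 = 36/6 = 6

Step 2 — sample variances and covariances s[i,j] = (1/(n-1)) · Σ_k (x_{k,i} - mean_i) · (x_{k,j} - mean_j), with n-1 = 5:
  s[A,A] = ((-1.8333)·(-1.8333) + (1.1667)·(1.1667) + (0.1667)·(0.1667) + (-2.8333)·(-2.8333) + (0.1667)·(0.1667) + (3.1667)·(3.1667)) / 5 = 22.8333/5 = 4.5667
  s[A,B] = ((-1.8333)·(1) + (1.1667)·(1) + (0.1667)·(1) + (-2.8333)·(-2) + (0.1667)·(-2) + (3.1667)·(1)) / 5 = 8/5 = 1.6
  s[B,B] = ((1)·(1) + (1)·(1) + (1)·(1) + (-2)·(-2) + (-2)·(-2) + (1)·(1)) / 5 = 12/5 = 2.4
  Sample standard deviations s_i = √(s[i,i]):
  s(A) = √(4.5667) = 2.137
  s(B) = √(2.4) = 1.5492

Step 3 — r_{ij} = s_{ij} / (s_i · s_j):
  r[A,A] = 1 (diagonal).
  r[A,B] = 1.6 / (2.137 · 1.5492) = 1.6 / 3.3106 = 0.4833
  r[B,B] = 1 (diagonal).

R is symmetric with unit diagonal. Assembling:

R = [[1, 0.4833],
 [0.4833, 1]]


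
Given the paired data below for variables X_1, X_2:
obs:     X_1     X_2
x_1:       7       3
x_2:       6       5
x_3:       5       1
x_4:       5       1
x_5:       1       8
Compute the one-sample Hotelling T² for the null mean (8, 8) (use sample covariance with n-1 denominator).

Step 1 — sample mean vector:
  mean(X_1) = (7 + 6 + 5 + 5 + 1) / 5 = 24/5 = 4.8
  mean(X_2) = (3 + 5 + 1 + 1 + 8) / 5 = 18/5 = 3.6
  x̄ = (4.8, 3.6),  deviation x̄ - mu_0 = (4.8, 3.6) - (8, 8) = (-3.2, -4.4).

Step 2 — sample covariance matrix, S[i,j] = (1/(n-1)) · Σ_k (x_{k,i} - mean_i) · (x_{k,j} - mean_j), divisor n-1 = 4:
  S[X_1,X_1] = ((2.2)·(2.2) + (1.2)·(1.2) + (0.2)·(0.2) + (0.2)·(0.2) + (-3.8)·(-3.8)) / 4 = 20.8/4 = 5.2
  S[X_1,X_2] = ((2.2)·(-0.6) + (1.2)·(1.4) + (0.2)·(-2.6) + (0.2)·(-2.6) + (-3.8)·(4.4)) / 4 = -17.4/4 = -4.35
  S[X_2,X_2] = ((-0.6)·(-0.6) + (1.4)·(1.4) + (-2.6)·(-2.6) + (-2.6)·(-2.6) + (4.4)·(4.4)) / 4 = 35.2/4 = 8.8
  S = [[5.2, -4.35],
 [-4.35, 8.8]].

Step 3 — invert S. det(S) = 5.2·8.8 - (-4.35)² = 26.8375.
  S^{-1} = (1/det) · [[d, -b], [-b, a]] = [[0.3279, 0.1621],
 [0.1621, 0.1938]].

Step 4 — quadratic form (x̄ - mu_0)^T · S^{-1} · (x̄ - mu_0):
  S^{-1} · (x̄ - mu_0) = (-1.7625, -1.3712),
  (x̄ - mu_0)^T · [...] = (-3.2)·(-1.7625) + (-4.4)·(-1.3712) = 11.6732.

Step 5 — scale by n: T² = 5 · 11.6732 = 58.3661.

T² ≈ 58.3661


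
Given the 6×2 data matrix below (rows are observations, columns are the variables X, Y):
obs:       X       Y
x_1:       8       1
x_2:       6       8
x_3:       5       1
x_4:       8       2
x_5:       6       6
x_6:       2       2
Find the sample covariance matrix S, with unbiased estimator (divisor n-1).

Step 1 — column means:
  mean(X) = (8 + 6 + 5 + 8 + 6 + 2) / 6 = 35/6 = 5.8333
  mean(Y) = (1 + 8 + 1 + 2 + 6 + 2) / 6 = 20/6 = 3.3333

Step 2 — sample covariance S[i,j] = (1/(n-1)) · Σ_k (x_{k,i} - mean_i) · (x_{k,j} - mean_j), with n-1 = 5.
  S[X,X] = ((2.1667)·(2.1667) + (0.1667)·(0.1667) + (-0.8333)·(-0.8333) + (2.1667)·(2.1667) + (0.1667)·(0.1667) + (-3.8333)·(-3.8333)) / 5 = 24.8333/5 = 4.9667
  S[X,Y] = ((2.1667)·(-2.3333) + (0.1667)·(4.6667) + (-0.8333)·(-2.3333) + (2.1667)·(-1.3333) + (0.1667)·(2.6667) + (-3.8333)·(-1.3333)) / 5 = 0.3333/5 = 0.0667
  S[Y,Y] = ((-2.3333)·(-2.3333) + (4.6667)·(4.6667) + (-2.3333)·(-2.3333) + (-1.3333)·(-1.3333) + (2.6667)·(2.6667) + (-1.3333)·(-1.3333)) / 5 = 43.3333/5 = 8.6667

S is symmetric (S[j,i] = S[i,j]). Assembling:

S = [[4.9667, 0.0667],
 [0.0667, 8.6667]]


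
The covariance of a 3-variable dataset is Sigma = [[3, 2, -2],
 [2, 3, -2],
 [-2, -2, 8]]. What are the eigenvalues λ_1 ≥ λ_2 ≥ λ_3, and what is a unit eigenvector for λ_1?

Step 1 — characteristic polynomial p(λ) = det(λI - Sigma) = λ³ - tr·λ² + c_1·λ - det, where tr = trace, c_1 = sum of the principal 2×2 minors, det = det(Sigma):
  tr = 3 + 3 + 8 = 14,
  c_1 = (3·3 - (2)²) + (3·8 - (-2)²) + (3·8 - (-2)²) = 5 + 20 + 20 = 45,
  det = 3·(3·8 - (-2)²) - (2)·((2)·8 - (-2)·(-2)) + (-2)·((2)·(-2) - 3·(-2)) = 3·(20) - (2)·(12) + (-2)·(2) = 32.
  So p(λ) = λ³ - 14λ² + 45λ - 32.
Step 2 — look for an integer root (rational root theorem: any rational root is an integer divisor of 32). Testing λ = 1:
  p(1) = 1 - 14 + 45 - 32 = 0  ✓
  Dividing out (λ - 1): p(λ) = (λ - 1)(λ² - 13λ + 32).
Step 3 — remaining eigenvalues from the quadratic λ² - 13λ + 32 = 0:
  Δ = 13² - 4·32 = 169 - 128 = 41,  λ = (13 ± √41)/2 = (13 ± 6.4031)/2 ≈ 9.7016 or 3.2984.
  Sorted: λ_1 = 9.7016,  λ_2 = 3.2984,  λ_3 = 1  (check: sum = 14 = tr ✓).

Step 4 — unit eigenvector for λ_1 ≈ 9.7016: v spans the null space of (Sigma - λ_1 I), whose rows are
  r_1 = (-6.7016, 2, -2),  r_2 = (2, -6.7016, -2),  r_3 = (-2, -2, -1.7016).
  v is orthogonal to every row, so take v ∝ r_1 × r_2 = ((2)·(-2) - (-2)·(-6.7016), (-2)·(2) - (-6.7016)·(-2), (-6.7016)·(-6.7016) - (2)·(2)) ≈ (-17.4031, -17.4031, 40.9109).
  Rescale (multiply by -1 so the first nonzero entry is positive): u = (17.4031, 17.4031, -40.9109).
  ||u|| = √((17.4031)² + (17.4031)² + (-40.9109)²) = √(2279.4421) ≈ 47.7435,  v_1 = u/||u|| ≈ (0.3645, 0.3645, -0.8569) (||v_1|| = 1).

λ_1 = 9.7016,  λ_2 = 3.2984,  λ_3 = 1;  v_1 ≈ (0.3645, 0.3645, -0.8569)


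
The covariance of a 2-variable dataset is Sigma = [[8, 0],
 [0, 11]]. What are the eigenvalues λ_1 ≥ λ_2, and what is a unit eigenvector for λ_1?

Step 1 — characteristic polynomial of 2×2 Sigma:
  det(Sigma - λI) = λ² - trace · λ + det = 0.
  trace = 8 + 11 = 19, det = 8·11 - (0)² = 88.
Step 2 — discriminant:
  Δ = trace² - 4·det = 361 - 352 = 9.
Step 3 — eigenvalues:
  λ = (trace ± √Δ)/2 = (19 ± 3)/2,
  λ_1 = 11,  λ_2 = 8.

Step 4 — unit eigenvector for λ_1: Sigma is diagonal, so its eigenvectors are the coordinate axes. λ_1 = 11 is the diagonal entry on the second coordinate axis, hence
  v_1 = (0, 1) (||v_1|| = 1).

λ_1 = 11,  λ_2 = 8;  v_1 ≈ (0, 1)


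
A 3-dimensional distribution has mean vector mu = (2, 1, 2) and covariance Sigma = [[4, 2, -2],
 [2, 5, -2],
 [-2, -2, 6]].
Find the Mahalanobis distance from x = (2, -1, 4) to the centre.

Step 1 — centre the observation: (x - mu) = (0, -2, 2).

Step 2 — invert Sigma (cofactor / det for 3×3, or solve directly):
  Sigma^{-1} = [[0.3421, -0.1053, 0.0789],
 [-0.1053, 0.2632, 0.0526],
 [0.0789, 0.0526, 0.2105]].

Step 3 — form the quadratic (x - mu)^T · Sigma^{-1} · (x - mu):
  Sigma^{-1} · (x - mu) = (0.3684, -0.4211, 0.3158).
  (x - mu)^T · [Sigma^{-1} · (x - mu)] = (0)·(0.3684) + (-2)·(-0.4211) + (2)·(0.3158) = 1.4737.

Step 4 — take square root: d = √(1.4737) ≈ 1.214.

d(x, mu) = √(1.4737) ≈ 1.214


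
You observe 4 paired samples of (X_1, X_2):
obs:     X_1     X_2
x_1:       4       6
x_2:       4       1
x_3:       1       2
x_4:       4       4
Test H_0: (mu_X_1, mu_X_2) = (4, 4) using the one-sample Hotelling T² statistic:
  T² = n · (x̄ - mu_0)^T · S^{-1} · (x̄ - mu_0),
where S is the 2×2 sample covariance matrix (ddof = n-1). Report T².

Step 1 — sample mean vector:
  mean(X_1) = (4 + 4 + 1 + 4) / 4 = 13/4 = 3.25
  mean(X_2) = (6 + 1 + 2 + 4) / 4 = 13/4 = 3.25
  x̄ = (3.25, 3.25),  deviation x̄ - mu_0 = (3.25, 3.25) - (4, 4) = (-0.75, -0.75).

Step 2 — sample covariance matrix, S[i,j] = (1/(n-1)) · Σ_k (x_{k,i} - mean_i) · (x_{k,j} - mean_j), divisor n-1 = 3:
  S[X_1,X_1] = ((0.75)·(0.75) + (0.75)·(0.75) + (-2.25)·(-2.25) + (0.75)·(0.75)) / 3 = 6.75/3 = 2.25
  S[X_1,X_2] = ((0.75)·(2.75) + (0.75)·(-2.25) + (-2.25)·(-1.25) + (0.75)·(0.75)) / 3 = 3.75/3 = 1.25
  S[X_2,X_2] = ((2.75)·(2.75) + (-2.25)·(-2.25) + (-1.25)·(-1.25) + (0.75)·(0.75)) / 3 = 14.75/3 = 4.9167
  S = [[2.25, 1.25],
 [1.25, 4.9167]].

Step 3 — invert S. det(S) = 2.25·4.9167 - (1.25)² = 9.5.
  S^{-1} = (1/det) · [[d, -b], [-b, a]] = [[0.5175, -0.1316],
 [-0.1316, 0.2368]].

Step 4 — quadratic form (x̄ - mu_0)^T · S^{-1} · (x̄ - mu_0):
  S^{-1} · (x̄ - mu_0) = (-0.2895, -0.0789),
  (x̄ - mu_0)^T · [...] = (-0.75)·(-0.2895) + (-0.75)·(-0.0789) = 0.2763.

Step 5 — scale by n: T² = 4 · 0.2763 = 1.1053.

T² ≈ 1.1053


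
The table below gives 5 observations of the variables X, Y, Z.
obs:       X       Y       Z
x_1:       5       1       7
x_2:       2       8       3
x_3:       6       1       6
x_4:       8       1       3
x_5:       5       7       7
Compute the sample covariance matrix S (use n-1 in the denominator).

Step 1 — column means:
  mean(X) = (5 + 2 + 6 + 8 + 5) / 5 = 26/5 = 5.2
  mean(Y) = (1 + 8 + 1 + 1 + 7) / 5 = 18/5 = 3.6
  mean(Z) = (7 + 3 + 6 + 3 + 7) / 5 = 26/5 = 5.2

Step 2 — sample covariance S[i,j] = (1/(n-1)) · Σ_k (x_{k,i} - mean_i) · (x_{k,j} - mean_j), with n-1 = 4.
  S[X,X] = ((-0.2)·(-0.2) + (-3.2)·(-3.2) + (0.8)·(0.8) + (2.8)·(2.8) + (-0.2)·(-0.2)) / 4 = 18.8/4 = 4.7
  S[X,Y] = ((-0.2)·(-2.6) + (-3.2)·(4.4) + (0.8)·(-2.6) + (2.8)·(-2.6) + (-0.2)·(3.4)) / 4 = -23.6/4 = -5.9
  S[X,Z] = ((-0.2)·(1.8) + (-3.2)·(-2.2) + (0.8)·(0.8) + (2.8)·(-2.2) + (-0.2)·(1.8)) / 4 = 0.8/4 = 0.2
  S[Y,Y] = ((-2.6)·(-2.6) + (4.4)·(4.4) + (-2.6)·(-2.6) + (-2.6)·(-2.6) + (3.4)·(3.4)) / 4 = 51.2/4 = 12.8
  S[Y,Z] = ((-2.6)·(1.8) + (4.4)·(-2.2) + (-2.6)·(0.8) + (-2.6)·(-2.2) + (3.4)·(1.8)) / 4 = -4.6/4 = -1.15
  S[Z,Z] = ((1.8)·(1.8) + (-2.2)·(-2.2) + (0.8)·(0.8) + (-2.2)·(-2.2) + (1.8)·(1.8)) / 4 = 16.8/4 = 4.2

S is symmetric (S[j,i] = S[i,j]). Assembling:

S = [[4.7, -5.9, 0.2],
 [-5.9, 12.8, -1.15],
 [0.2, -1.15, 4.2]]


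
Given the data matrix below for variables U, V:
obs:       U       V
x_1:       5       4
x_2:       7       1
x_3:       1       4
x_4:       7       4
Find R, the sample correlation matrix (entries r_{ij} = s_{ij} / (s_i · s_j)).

Step 1 — column means:
  mean(U) = (5 + 7 + 1 + 7) / 4 = 20/4 = 5
  mean(V) = (4 + 1 + 4 + 4) / 4 = 13/4 = 3.25

Step 2 — sample variances and covariances s[i,j] = (1/(n-1)) · Σ_k (x_{k,i} - mean_i) · (x_{k,j} - mean_j), with n-1 = 3:
  s[U,U] = ((0)·(0) + (2)·(2) + (-4)·(-4) + (2)·(2)) / 3 = 24/3 = 8
  s[U,V] = ((0)·(0.75) + (2)·(-2.25) + (-4)·(0.75) + (2)·(0.75)) / 3 = -6/3 = -2
  s[V,V] = ((0.75)·(0.75) + (-2.25)·(-2.25) + (0.75)·(0.75) + (0.75)·(0.75)) / 3 = 6.75/3 = 2.25
  Sample standard deviations s_i = √(s[i,i]):
  s(U) = √(8) = 2.8284
  s(V) = √(2.25) = 1.5

Step 3 — r_{ij} = s_{ij} / (s_i · s_j):
  r[U,U] = 1 (diagonal).
  r[U,V] = -2 / (2.8284 · 1.5) = -2 / 4.2426 = -0.4714
  r[V,V] = 1 (diagonal).

R is symmetric with unit diagonal. Assembling:

R = [[1, -0.4714],
 [-0.4714, 1]]


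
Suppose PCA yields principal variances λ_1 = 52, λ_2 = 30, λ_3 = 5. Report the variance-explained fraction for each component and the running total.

Step 1 — total variance = trace(Sigma) = Σ λ_i = 52 + 30 + 5 = 87.

Step 2 — fraction explained by component i = λ_i / Σ λ:
  PC1: 52/87 = 0.5977
  PC2: 30/87 = 0.3448
  PC3: 5/87 = 0.0575

Step 3 — cumulative fraction after k components = (λ_1 + ... + λ_k) / Σ λ:
  k = 1: 52/87 = 0.5977
  k = 2: (52 + 30)/87 = 82/87 = 0.9425
  k = 3: (52 + 30 + 5)/87 = 87/87 = 1

Summary (fraction, with percent):

explained: PC1 0.5977 (59.77%), PC2 0.3448 (34.48%), PC3 0.0575 (5.75%);  cumulative: 0.5977, 0.9425, 1


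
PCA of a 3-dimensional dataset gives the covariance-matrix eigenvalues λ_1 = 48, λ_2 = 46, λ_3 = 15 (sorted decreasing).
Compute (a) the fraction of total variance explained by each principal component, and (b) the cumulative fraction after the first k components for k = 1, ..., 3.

Step 1 — total variance = trace(Sigma) = Σ λ_i = 48 + 46 + 15 = 109.

Step 2 — fraction explained by component i = λ_i / Σ λ:
  PC1: 48/109 = 0.4404
  PC2: 46/109 = 0.422
  PC3: 15/109 = 0.1376

Step 3 — cumulative fraction after k components = (λ_1 + ... + λ_k) / Σ λ:
  k = 1: 48/109 = 0.4404
  k = 2: (48 + 46)/109 = 94/109 = 0.8624
  k = 3: (48 + 46 + 15)/109 = 109/109 = 1

Summary (fraction, with percent):

explained: PC1 0.4404 (44.04%), PC2 0.422 (42.2%), PC3 0.1376 (13.76%);  cumulative: 0.4404, 0.8624, 1


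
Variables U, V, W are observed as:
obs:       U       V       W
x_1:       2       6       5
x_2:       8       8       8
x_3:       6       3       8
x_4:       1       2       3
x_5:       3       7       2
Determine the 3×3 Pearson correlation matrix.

Step 1 — column means:
  mean(U) = (2 + 8 + 6 + 1 + 3) / 5 = 20/5 = 4
  mean(V) = (6 + 8 + 3 + 2 + 7) / 5 = 26/5 = 5.2
  mean(W) = (5 + 8 + 8 + 3 + 2) / 5 = 26/5 = 5.2

Step 2 — sample variances and covariances s[i,j] = (1/(n-1)) · Σ_k (x_{k,i} - mean_i) · (x_{k,j} - mean_j), with n-1 = 4:
  s[U,U] = ((-2)·(-2) + (4)·(4) + (2)·(2) + (-3)·(-3) + (-1)·(-1)) / 4 = 34/4 = 8.5
  s[U,V] = ((-2)·(0.8) + (4)·(2.8) + (2)·(-2.2) + (-3)·(-3.2) + (-1)·(1.8)) / 4 = 13/4 = 3.25
  s[U,W] = ((-2)·(-0.2) + (4)·(2.8) + (2)·(2.8) + (-3)·(-2.2) + (-1)·(-3.2)) / 4 = 27/4 = 6.75
  s[V,V] = ((0.8)·(0.8) + (2.8)·(2.8) + (-2.2)·(-2.2) + (-3.2)·(-3.2) + (1.8)·(1.8)) / 4 = 26.8/4 = 6.7
  s[V,W] = ((0.8)·(-0.2) + (2.8)·(2.8) + (-2.2)·(2.8) + (-3.2)·(-2.2) + (1.8)·(-3.2)) / 4 = 2.8/4 = 0.7
  s[W,W] = ((-0.2)·(-0.2) + (2.8)·(2.8) + (2.8)·(2.8) + (-2.2)·(-2.2) + (-3.2)·(-3.2)) / 4 = 30.8/4 = 7.7
  Sample standard deviations s_i = √(s[i,i]):
  s(U) = √(8.5) = 2.9155
  s(V) = √(6.7) = 2.5884
  s(W) = √(7.7) = 2.7749

Step 3 — r_{ij} = s_{ij} / (s_i · s_j):
  r[U,U] = 1 (diagonal).
  r[U,V] = 3.25 / (2.9155 · 2.5884) = 3.25 / 7.5465 = 0.4307
  r[U,W] = 6.75 / (2.9155 · 2.7749) = 6.75 / 8.0901 = 0.8344
  r[V,V] = 1 (diagonal).
  r[V,W] = 0.7 / (2.5884 · 2.7749) = 0.7 / 7.1826 = 0.0975
  r[W,W] = 1 (diagonal).

R is symmetric with unit diagonal. Assembling:

R = [[1, 0.4307, 0.8344],
 [0.4307, 1, 0.0975],
 [0.8344, 0.0975, 1]]


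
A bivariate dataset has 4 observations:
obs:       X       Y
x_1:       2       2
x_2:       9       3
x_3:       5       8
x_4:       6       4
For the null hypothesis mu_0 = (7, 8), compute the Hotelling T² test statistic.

Step 1 — sample mean vector:
  mean(X) = (2 + 9 + 5 + 6) / 4 = 22/4 = 5.5
  mean(Y) = (2 + 3 + 8 + 4) / 4 = 17/4 = 4.25
  x̄ = (5.5, 4.25),  deviation x̄ - mu_0 = (5.5, 4.25) - (7, 8) = (-1.5, -3.75).

Step 2 — sample covariance matrix, S[i,j] = (1/(n-1)) · Σ_k (x_{k,i} - mean_i) · (x_{k,j} - mean_j), divisor n-1 = 3:
  S[X,X] = ((-3.5)·(-3.5) + (3.5)·(3.5) + (-0.5)·(-0.5) + (0.5)·(0.5)) / 3 = 25/3 = 8.3333
  S[X,Y] = ((-3.5)·(-2.25) + (3.5)·(-1.25) + (-0.5)·(3.75) + (0.5)·(-0.25)) / 3 = 1.5/3 = 0.5
  S[Y,Y] = ((-2.25)·(-2.25) + (-1.25)·(-1.25) + (3.75)·(3.75) + (-0.25)·(-0.25)) / 3 = 20.75/3 = 6.9167
  S = [[8.3333, 0.5],
 [0.5, 6.9167]].

Step 3 — invert S. det(S) = 8.3333·6.9167 - (0.5)² = 57.3889.
  S^{-1} = (1/det) · [[d, -b], [-b, a]] = [[0.1205, -0.0087],
 [-0.0087, 0.1452]].

Step 4 — quadratic form (x̄ - mu_0)^T · S^{-1} · (x̄ - mu_0):
  S^{-1} · (x̄ - mu_0) = (-0.1481, -0.5315),
  (x̄ - mu_0)^T · [...] = (-1.5)·(-0.1481) + (-3.75)·(-0.5315) = 2.2152.

Step 5 — scale by n: T² = 4 · 2.2152 = 8.8606.

T² ≈ 8.8606


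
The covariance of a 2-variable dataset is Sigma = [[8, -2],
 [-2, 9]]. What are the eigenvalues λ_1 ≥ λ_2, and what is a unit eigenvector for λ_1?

Step 1 — characteristic polynomial of 2×2 Sigma:
  det(Sigma - λI) = λ² - trace · λ + det = 0.
  trace = 8 + 9 = 17, det = 8·9 - (-2)² = 68.
Step 2 — discriminant:
  Δ = trace² - 4·det = 289 - 272 = 17.
Step 3 — eigenvalues:
  λ = (trace ± √Δ)/2 = (17 ± 4.1231)/2,
  λ_1 = 10.5616,  λ_2 = 6.4384.

Step 4 — unit eigenvector for λ_1: solve (Sigma - λ_1 I)v = 0. First row:
  (8 - 10.5616)·v_x + (-2)·v_y = 0, i.e. (-2.5616)·v_x + (-2)·v_y = 0,
  so v ∝ (b, λ_1 - a) = (-2, 2.5616); multiply by -1 so the first entry is positive: u = (2, -2.5616).
  ||u|| = √((2)² + (-2.5616)²) = √(10.5616) ≈ 3.2499,
  v_1 = u/||u|| ≈ (0.6154, -0.7882) (||v_1|| = 1).

λ_1 = 10.5616,  λ_2 = 6.4384;  v_1 ≈ (0.6154, -0.7882)


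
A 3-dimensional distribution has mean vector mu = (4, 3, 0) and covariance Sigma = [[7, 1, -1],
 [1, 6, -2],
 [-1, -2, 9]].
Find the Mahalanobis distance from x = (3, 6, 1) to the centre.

Step 1 — centre the observation: (x - mu) = (-1, 3, 1).

Step 2 — invert Sigma (cofactor / det for 3×3, or solve directly):
  Sigma^{-1} = [[0.1475, -0.0206, 0.0118],
 [-0.0206, 0.1829, 0.0383],
 [0.0118, 0.0383, 0.1209]].

Step 3 — form the quadratic (x - mu)^T · Sigma^{-1} · (x - mu):
  Sigma^{-1} · (x - mu) = (-0.1976, 0.6077, 0.2242).
  (x - mu)^T · [Sigma^{-1} · (x - mu)] = (-1)·(-0.1976) + (3)·(0.6077) + (1)·(0.2242) = 2.2448.

Step 4 — take square root: d = √(2.2448) ≈ 1.4983.

d(x, mu) = √(2.2448) ≈ 1.4983


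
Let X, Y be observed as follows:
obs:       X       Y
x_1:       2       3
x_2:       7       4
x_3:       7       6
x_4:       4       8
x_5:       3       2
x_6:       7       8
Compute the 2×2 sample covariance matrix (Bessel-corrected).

Step 1 — column means:
  mean(X) = (2 + 7 + 7 + 4 + 3 + 7) / 6 = 30/6 = 5
  mean(Y) = (3 + 4 + 6 + 8 + 2 + 8) / 6 = 31/6 = 5.1667

Step 2 — sample covariance S[i,j] = (1/(n-1)) · Σ_k (x_{k,i} - mean_i) · (x_{k,j} - mean_j), with n-1 = 5.
  S[X,X] = ((-3)·(-3) + (2)·(2) + (2)·(2) + (-1)·(-1) + (-2)·(-2) + (2)·(2)) / 5 = 26/5 = 5.2
  S[X,Y] = ((-3)·(-2.1667) + (2)·(-1.1667) + (2)·(0.8333) + (-1)·(2.8333) + (-2)·(-3.1667) + (2)·(2.8333)) / 5 = 15/5 = 3
  S[Y,Y] = ((-2.1667)·(-2.1667) + (-1.1667)·(-1.1667) + (0.8333)·(0.8333) + (2.8333)·(2.8333) + (-3.1667)·(-3.1667) + (2.8333)·(2.8333)) / 5 = 32.8333/5 = 6.5667

S is symmetric (S[j,i] = S[i,j]). Assembling:

S = [[5.2, 3],
 [3, 6.5667]]


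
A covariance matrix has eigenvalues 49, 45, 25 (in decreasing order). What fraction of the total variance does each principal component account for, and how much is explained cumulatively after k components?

Step 1 — total variance = trace(Sigma) = Σ λ_i = 49 + 45 + 25 = 119.

Step 2 — fraction explained by component i = λ_i / Σ λ:
  PC1: 49/119 = 0.4118
  PC2: 45/119 = 0.3782
  PC3: 25/119 = 0.2101

Step 3 — cumulative fraction after k components = (λ_1 + ... + λ_k) / Σ λ:
  k = 1: 49/119 = 0.4118
  k = 2: (49 + 45)/119 = 94/119 = 0.7899
  k = 3: (49 + 45 + 25)/119 = 119/119 = 1

Summary (fraction, with percent):

explained: PC1 0.4118 (41.18%), PC2 0.3782 (37.82%), PC3 0.2101 (21.01%);  cumulative: 0.4118, 0.7899, 1


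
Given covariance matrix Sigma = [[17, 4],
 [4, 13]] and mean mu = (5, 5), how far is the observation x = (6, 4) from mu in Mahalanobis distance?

Step 1 — centre the observation: (x - mu) = (1, -1).

Step 2 — invert Sigma. det(Sigma) = 17·13 - (4)² = 205.
  Sigma^{-1} = (1/det) · [[d, -b], [-b, a]] = [[0.0634, -0.0195],
 [-0.0195, 0.0829]].

Step 3 — form the quadratic (x - mu)^T · Sigma^{-1} · (x - mu):
  Sigma^{-1} · (x - mu) = (0.0829, -0.1024).
  (x - mu)^T · [Sigma^{-1} · (x - mu)] = (1)·(0.0829) + (-1)·(-0.1024) = 0.1854.

Step 4 — take square root: d = √(0.1854) ≈ 0.4305.

d(x, mu) = √(0.1854) ≈ 0.4305


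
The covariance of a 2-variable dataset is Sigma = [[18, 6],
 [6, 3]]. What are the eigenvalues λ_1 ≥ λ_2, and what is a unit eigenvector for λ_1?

Step 1 — characteristic polynomial of 2×2 Sigma:
  det(Sigma - λI) = λ² - trace · λ + det = 0.
  trace = 18 + 3 = 21, det = 18·3 - (6)² = 18.
Step 2 — discriminant:
  Δ = trace² - 4·det = 441 - 72 = 369.
Step 3 — eigenvalues:
  λ = (trace ± √Δ)/2 = (21 ± 19.2094)/2,
  λ_1 = 20.1047,  λ_2 = 0.8953.

Step 4 — unit eigenvector for λ_1: solve (Sigma - λ_1 I)v = 0. First row:
  (18 - 20.1047)·v_x + (6)·v_y = 0, i.e. (-2.1047)·v_x + (6)·v_y = 0,
  so v ∝ (b, λ_1 - a) = (6, 2.1047) = u.
  ||u|| = √((6)² + (2.1047)²) = √(40.4297) ≈ 6.3584,
  v_1 = u/||u|| ≈ (0.9436, 0.331) (||v_1|| = 1).

λ_1 = 20.1047,  λ_2 = 0.8953;  v_1 ≈ (0.9436, 0.331)


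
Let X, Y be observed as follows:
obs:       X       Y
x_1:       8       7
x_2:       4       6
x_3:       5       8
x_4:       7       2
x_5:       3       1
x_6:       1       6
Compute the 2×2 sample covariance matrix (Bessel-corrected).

Step 1 — column means:
  mean(X) = (8 + 4 + 5 + 7 + 3 + 1) / 6 = 28/6 = 4.6667
  mean(Y) = (7 + 6 + 8 + 2 + 1 + 6) / 6 = 30/6 = 5

Step 2 — sample covariance S[i,j] = (1/(n-1)) · Σ_k (x_{k,i} - mean_i) · (x_{k,j} - mean_j), with n-1 = 5.
  S[X,X] = ((3.3333)·(3.3333) + (-0.6667)·(-0.6667) + (0.3333)·(0.3333) + (2.3333)·(2.3333) + (-1.6667)·(-1.6667) + (-3.6667)·(-3.6667)) / 5 = 33.3333/5 = 6.6667
  S[X,Y] = ((3.3333)·(2) + (-0.6667)·(1) + (0.3333)·(3) + (2.3333)·(-3) + (-1.6667)·(-4) + (-3.6667)·(1)) / 5 = 3/5 = 0.6
  S[Y,Y] = ((2)·(2) + (1)·(1) + (3)·(3) + (-3)·(-3) + (-4)·(-4) + (1)·(1)) / 5 = 40/5 = 8

S is symmetric (S[j,i] = S[i,j]). Assembling:

S = [[6.6667, 0.6],
 [0.6, 8]]


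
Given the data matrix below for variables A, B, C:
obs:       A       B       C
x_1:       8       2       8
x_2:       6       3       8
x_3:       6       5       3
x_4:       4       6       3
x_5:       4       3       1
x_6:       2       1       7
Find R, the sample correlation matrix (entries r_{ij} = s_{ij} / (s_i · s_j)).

Step 1 — column means:
  mean(A) = (8 + 6 + 6 + 4 + 4 + 2) / 6 = 30/6 = 5
  mean(B) = (2 + 3 + 5 + 6 + 3 + 1) / 6 = 20/6 = 3.3333
  mean(C) = (8 + 8 + 3 + 3 + 1 + 7) / 6 = 30/6 = 5

Step 2 — sample variances and covariances s[i,j] = (1/(n-1)) · Σ_k (x_{k,i} - mean_i) · (x_{k,j} - mean_j), with n-1 = 5:
  s[A,A] = ((3)·(3) + (1)·(1) + (1)·(1) + (-1)·(-1) + (-1)·(-1) + (-3)·(-3)) / 5 = 22/5 = 4.4
  s[A,B] = ((3)·(-1.3333) + (1)·(-0.3333) + (1)·(1.6667) + (-1)·(2.6667) + (-1)·(-0.3333) + (-3)·(-2.3333)) / 5 = 2/5 = 0.4
  s[A,C] = ((3)·(3) + (1)·(3) + (1)·(-2) + (-1)·(-2) + (-1)·(-4) + (-3)·(2)) / 5 = 10/5 = 2
  s[B,B] = ((-1.3333)·(-1.3333) + (-0.3333)·(-0.3333) + (1.6667)·(1.6667) + (2.6667)·(2.6667) + (-0.3333)·(-0.3333) + (-2.3333)·(-2.3333)) / 5 = 17.3333/5 = 3.4667
  s[B,C] = ((-1.3333)·(3) + (-0.3333)·(3) + (1.6667)·(-2) + (2.6667)·(-2) + (-0.3333)·(-4) + (-2.3333)·(2)) / 5 = -17/5 = -3.4
  s[C,C] = ((3)·(3) + (3)·(3) + (-2)·(-2) + (-2)·(-2) + (-4)·(-4) + (2)·(2)) / 5 = 46/5 = 9.2
  Sample standard deviations s_i = √(s[i,i]):
  s(A) = √(4.4) = 2.0976
  s(B) = √(3.4667) = 1.8619
  s(C) = √(9.2) = 3.0332

Step 3 — r_{ij} = s_{ij} / (s_i · s_j):
  r[A,A] = 1 (diagonal).
  r[A,B] = 0.4 / (2.0976 · 1.8619) = 0.4 / 3.9056 = 0.1024
  r[A,C] = 2 / (2.0976 · 3.0332) = 2 / 6.3624 = 0.3143
  r[B,B] = 1 (diagonal).
  r[B,C] = -3.4 / (1.8619 · 3.0332) = -3.4 / 5.6474 = -0.602
  r[C,C] = 1 (diagonal).

R is symmetric with unit diagonal. Assembling:

R = [[1, 0.1024, 0.3143],
 [0.1024, 1, -0.602],
 [0.3143, -0.602, 1]]


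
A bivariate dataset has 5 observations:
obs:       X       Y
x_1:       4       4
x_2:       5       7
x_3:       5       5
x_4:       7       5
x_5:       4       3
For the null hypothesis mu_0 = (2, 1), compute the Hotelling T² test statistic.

Step 1 — sample mean vector:
  mean(X) = (4 + 5 + 5 + 7 + 4) / 5 = 25/5 = 5
  mean(Y) = (4 + 7 + 5 + 5 + 3) / 5 = 24/5 = 4.8
  x̄ = (5, 4.8),  deviation x̄ - mu_0 = (5, 4.8) - (2, 1) = (3, 3.8).

Step 2 — sample covariance matrix, S[i,j] = (1/(n-1)) · Σ_k (x_{k,i} - mean_i) · (x_{k,j} - mean_j), divisor n-1 = 4:
  S[X,X] = ((-1)·(-1) + (0)·(0) + (0)·(0) + (2)·(2) + (-1)·(-1)) / 4 = 6/4 = 1.5
  S[X,Y] = ((-1)·(-0.8) + (0)·(2.2) + (0)·(0.2) + (2)·(0.2) + (-1)·(-1.8)) / 4 = 3/4 = 0.75
  S[Y,Y] = ((-0.8)·(-0.8) + (2.2)·(2.2) + (0.2)·(0.2) + (0.2)·(0.2) + (-1.8)·(-1.8)) / 4 = 8.8/4 = 2.2
  S = [[1.5, 0.75],
 [0.75, 2.2]].

Step 3 — invert S. det(S) = 1.5·2.2 - (0.75)² = 2.7375.
  S^{-1} = (1/det) · [[d, -b], [-b, a]] = [[0.8037, -0.274],
 [-0.274, 0.5479]].

Step 4 — quadratic form (x̄ - mu_0)^T · S^{-1} · (x̄ - mu_0):
  S^{-1} · (x̄ - mu_0) = (1.3699, 1.2603),
  (x̄ - mu_0)^T · [...] = (3)·(1.3699) + (3.8)·(1.2603) = 8.8986.

Step 5 — scale by n: T² = 5 · 8.8986 = 44.4932.

T² ≈ 44.4932


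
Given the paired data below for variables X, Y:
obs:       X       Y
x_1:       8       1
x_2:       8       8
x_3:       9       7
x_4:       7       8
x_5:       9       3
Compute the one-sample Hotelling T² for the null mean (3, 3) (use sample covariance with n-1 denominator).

Step 1 — sample mean vector:
  mean(X) = (8 + 8 + 9 + 7 + 9) / 5 = 41/5 = 8.2
  mean(Y) = (1 + 8 + 7 + 8 + 3) / 5 = 27/5 = 5.4
  x̄ = (8.2, 5.4),  deviation x̄ - mu_0 = (8.2, 5.4) - (3, 3) = (5.2, 2.4).

Step 2 — sample covariance matrix, S[i,j] = (1/(n-1)) · Σ_k (x_{k,i} - mean_i) · (x_{k,j} - mean_j), divisor n-1 = 4:
  S[X,X] = ((-0.2)·(-0.2) + (-0.2)·(-0.2) + (0.8)·(0.8) + (-1.2)·(-1.2) + (0.8)·(0.8)) / 4 = 2.8/4 = 0.7
  S[X,Y] = ((-0.2)·(-4.4) + (-0.2)·(2.6) + (0.8)·(1.6) + (-1.2)·(2.6) + (0.8)·(-2.4)) / 4 = -3.4/4 = -0.85
  S[Y,Y] = ((-4.4)·(-4.4) + (2.6)·(2.6) + (1.6)·(1.6) + (2.6)·(2.6) + (-2.4)·(-2.4)) / 4 = 41.2/4 = 10.3
  S = [[0.7, -0.85],
 [-0.85, 10.3]].

Step 3 — invert S. det(S) = 0.7·10.3 - (-0.85)² = 6.4875.
  S^{-1} = (1/det) · [[d, -b], [-b, a]] = [[1.5877, 0.131],
 [0.131, 0.1079]].

Step 4 — quadratic form (x̄ - mu_0)^T · S^{-1} · (x̄ - mu_0):
  S^{-1} · (x̄ - mu_0) = (8.5703, 0.9403),
  (x̄ - mu_0)^T · [...] = (5.2)·(8.5703) + (2.4)·(0.9403) = 46.8224.

Step 5 — scale by n: T² = 5 · 46.8224 = 234.1118.

T² ≈ 234.1118


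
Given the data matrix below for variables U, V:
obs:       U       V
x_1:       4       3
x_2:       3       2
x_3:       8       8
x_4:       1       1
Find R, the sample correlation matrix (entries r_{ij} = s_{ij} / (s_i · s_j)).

Step 1 — column means:
  mean(U) = (4 + 3 + 8 + 1) / 4 = 16/4 = 4
  mean(V) = (3 + 2 + 8 + 1) / 4 = 14/4 = 3.5

Step 2 — sample variances and covariances s[i,j] = (1/(n-1)) · Σ_k (x_{k,i} - mean_i) · (x_{k,j} - mean_j), with n-1 = 3:
  s[U,U] = ((0)·(0) + (-1)·(-1) + (4)·(4) + (-3)·(-3)) / 3 = 26/3 = 8.6667
  s[U,V] = ((0)·(-0.5) + (-1)·(-1.5) + (4)·(4.5) + (-3)·(-2.5)) / 3 = 27/3 = 9
  s[V,V] = ((-0.5)·(-0.5) + (-1.5)·(-1.5) + (4.5)·(4.5) + (-2.5)·(-2.5)) / 3 = 29/3 = 9.6667
  Sample standard deviations s_i = √(s[i,i]):
  s(U) = √(8.6667) = 2.9439
  s(V) = √(9.6667) = 3.1091

Step 3 — r_{ij} = s_{ij} / (s_i · s_j):
  r[U,U] = 1 (diagonal).
  r[U,V] = 9 / (2.9439 · 3.1091) = 9 / 9.153 = 0.9833
  r[V,V] = 1 (diagonal).

R is symmetric with unit diagonal. Assembling:

R = [[1, 0.9833],
 [0.9833, 1]]


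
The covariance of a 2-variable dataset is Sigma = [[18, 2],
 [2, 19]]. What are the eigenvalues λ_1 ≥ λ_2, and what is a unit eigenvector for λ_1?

Step 1 — characteristic polynomial of 2×2 Sigma:
  det(Sigma - λI) = λ² - trace · λ + det = 0.
  trace = 18 + 19 = 37, det = 18·19 - (2)² = 338.
Step 2 — discriminant:
  Δ = trace² - 4·det = 1369 - 1352 = 17.
Step 3 — eigenvalues:
  λ = (trace ± √Δ)/2 = (37 ± 4.1231)/2,
  λ_1 = 20.5616,  λ_2 = 16.4384.

Step 4 — unit eigenvector for λ_1: solve (Sigma - λ_1 I)v = 0. First row:
  (18 - 20.5616)·v_x + (2)·v_y = 0, i.e. (-2.5616)·v_x + (2)·v_y = 0,
  so v ∝ (b, λ_1 - a) = (2, 2.5616) = u.
  ||u|| = √((2)² + (2.5616)²) = √(10.5616) ≈ 3.2499,
  v_1 = u/||u|| ≈ (0.6154, 0.7882) (||v_1|| = 1).

λ_1 = 20.5616,  λ_2 = 16.4384;  v_1 ≈ (0.6154, 0.7882)


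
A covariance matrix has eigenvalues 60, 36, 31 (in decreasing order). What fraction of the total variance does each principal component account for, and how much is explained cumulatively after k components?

Step 1 — total variance = trace(Sigma) = Σ λ_i = 60 + 36 + 31 = 127.

Step 2 — fraction explained by component i = λ_i / Σ λ:
  PC1: 60/127 = 0.4724
  PC2: 36/127 = 0.2835
  PC3: 31/127 = 0.2441

Step 3 — cumulative fraction after k components = (λ_1 + ... + λ_k) / Σ λ:
  k = 1: 60/127 = 0.4724
  k = 2: (60 + 36)/127 = 96/127 = 0.7559
  k = 3: (60 + 36 + 31)/127 = 127/127 = 1

Summary (fraction, with percent):

explained: PC1 0.4724 (47.24%), PC2 0.2835 (28.35%), PC3 0.2441 (24.41%);  cumulative: 0.4724, 0.7559, 1


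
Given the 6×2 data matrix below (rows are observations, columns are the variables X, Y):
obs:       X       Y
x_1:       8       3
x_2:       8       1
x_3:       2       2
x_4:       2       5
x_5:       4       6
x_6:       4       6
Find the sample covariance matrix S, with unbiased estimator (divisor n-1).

Step 1 — column means:
  mean(X) = (8 + 8 + 2 + 2 + 4 + 4) / 6 = 28/6 = 4.6667
  mean(Y) = (3 + 1 + 2 + 5 + 6 + 6) / 6 = 23/6 = 3.8333

Step 2 — sample covariance S[i,j] = (1/(n-1)) · Σ_k (x_{k,i} - mean_i) · (x_{k,j} - mean_j), with n-1 = 5.
  S[X,X] = ((3.3333)·(3.3333) + (3.3333)·(3.3333) + (-2.6667)·(-2.6667) + (-2.6667)·(-2.6667) + (-0.6667)·(-0.6667) + (-0.6667)·(-0.6667)) / 5 = 37.3333/5 = 7.4667
  S[X,Y] = ((3.3333)·(-0.8333) + (3.3333)·(-2.8333) + (-2.6667)·(-1.8333) + (-2.6667)·(1.1667) + (-0.6667)·(2.1667) + (-0.6667)·(2.1667)) / 5 = -13.3333/5 = -2.6667
  S[Y,Y] = ((-0.8333)·(-0.8333) + (-2.8333)·(-2.8333) + (-1.8333)·(-1.8333) + (1.1667)·(1.1667) + (2.1667)·(2.1667) + (2.1667)·(2.1667)) / 5 = 22.8333/5 = 4.5667

S is symmetric (S[j,i] = S[i,j]). Assembling:

S = [[7.4667, -2.6667],
 [-2.6667, 4.5667]]


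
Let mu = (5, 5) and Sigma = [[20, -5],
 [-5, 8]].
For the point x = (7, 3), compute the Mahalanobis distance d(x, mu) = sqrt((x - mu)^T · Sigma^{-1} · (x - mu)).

Step 1 — centre the observation: (x - mu) = (2, -2).

Step 2 — invert Sigma. det(Sigma) = 20·8 - (-5)² = 135.
  Sigma^{-1} = (1/det) · [[d, -b], [-b, a]] = [[0.0593, 0.037],
 [0.037, 0.1481]].

Step 3 — form the quadratic (x - mu)^T · Sigma^{-1} · (x - mu):
  Sigma^{-1} · (x - mu) = (0.0444, -0.2222).
  (x - mu)^T · [Sigma^{-1} · (x - mu)] = (2)·(0.0444) + (-2)·(-0.2222) = 0.5333.

Step 4 — take square root: d = √(0.5333) ≈ 0.7303.

d(x, mu) = √(0.5333) ≈ 0.7303


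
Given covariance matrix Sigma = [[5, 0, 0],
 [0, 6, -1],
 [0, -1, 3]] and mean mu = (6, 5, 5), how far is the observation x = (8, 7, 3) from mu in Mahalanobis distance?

Step 1 — centre the observation: (x - mu) = (2, 2, -2).

Step 2 — invert Sigma (cofactor / det for 3×3, or solve directly):
  Sigma^{-1} = [[0.2, 0, 0],
 [0, 0.1765, 0.0588],
 [0, 0.0588, 0.3529]].

Step 3 — form the quadratic (x - mu)^T · Sigma^{-1} · (x - mu):
  Sigma^{-1} · (x - mu) = (0.4, 0.2353, -0.5882).
  (x - mu)^T · [Sigma^{-1} · (x - mu)] = (2)·(0.4) + (2)·(0.2353) + (-2)·(-0.5882) = 2.4471.

Step 4 — take square root: d = √(2.4471) ≈ 1.5643.

d(x, mu) = √(2.4471) ≈ 1.5643


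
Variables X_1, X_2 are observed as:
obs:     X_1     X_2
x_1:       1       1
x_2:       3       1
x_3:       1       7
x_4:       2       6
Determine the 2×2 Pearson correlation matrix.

Step 1 — column means:
  mean(X_1) = (1 + 3 + 1 + 2) / 4 = 7/4 = 1.75
  mean(X_2) = (1 + 1 + 7 + 6) / 4 = 15/4 = 3.75

Step 2 — sample variances and covariances s[i,j] = (1/(n-1)) · Σ_k (x_{k,i} - mean_i) · (x_{k,j} - mean_j), with n-1 = 3:
  s[X_1,X_1] = ((-0.75)·(-0.75) + (1.25)·(1.25) + (-0.75)·(-0.75) + (0.25)·(0.25)) / 3 = 2.75/3 = 0.9167
  s[X_1,X_2] = ((-0.75)·(-2.75) + (1.25)·(-2.75) + (-0.75)·(3.25) + (0.25)·(2.25)) / 3 = -3.25/3 = -1.0833
  s[X_2,X_2] = ((-2.75)·(-2.75) + (-2.75)·(-2.75) + (3.25)·(3.25) + (2.25)·(2.25)) / 3 = 30.75/3 = 10.25
  Sample standard deviations s_i = √(s[i,i]):
  s(X_1) = √(0.9167) = 0.9574
  s(X_2) = √(10.25) = 3.2016

Step 3 — r_{ij} = s_{ij} / (s_i · s_j):
  r[X_1,X_1] = 1 (diagonal).
  r[X_1,X_2] = -1.0833 / (0.9574 · 3.2016) = -1.0833 / 3.0653 = -0.3534
  r[X_2,X_2] = 1 (diagonal).

R is symmetric with unit diagonal. Assembling:

R = [[1, -0.3534],
 [-0.3534, 1]]


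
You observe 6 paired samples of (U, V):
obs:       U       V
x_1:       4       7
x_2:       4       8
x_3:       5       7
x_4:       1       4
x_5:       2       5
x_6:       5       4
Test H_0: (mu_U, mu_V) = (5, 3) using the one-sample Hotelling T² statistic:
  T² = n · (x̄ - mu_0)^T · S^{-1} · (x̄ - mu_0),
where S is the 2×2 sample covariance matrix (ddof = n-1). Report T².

Step 1 — sample mean vector:
  mean(U) = (4 + 4 + 5 + 1 + 2 + 5) / 6 = 21/6 = 3.5
  mean(V) = (7 + 8 + 7 + 4 + 5 + 4) / 6 = 35/6 = 5.8333
  x̄ = (3.5, 5.8333),  deviation x̄ - mu_0 = (3.5, 5.8333) - (5, 3) = (-1.5, 2.8333).

Step 2 — sample covariance matrix, S[i,j] = (1/(n-1)) · Σ_k (x_{k,i} - mean_i) · (x_{k,j} - mean_j), divisor n-1 = 5:
  S[U,U] = ((0.5)·(0.5) + (0.5)·(0.5) + (1.5)·(1.5) + (-2.5)·(-2.5) + (-1.5)·(-1.5) + (1.5)·(1.5)) / 5 = 13.5/5 = 2.7
  S[U,V] = ((0.5)·(1.1667) + (0.5)·(2.1667) + (1.5)·(1.1667) + (-2.5)·(-1.8333) + (-1.5)·(-0.8333) + (1.5)·(-1.8333)) / 5 = 6.5/5 = 1.3
  S[V,V] = ((1.1667)·(1.1667) + (2.1667)·(2.1667) + (1.1667)·(1.1667) + (-1.8333)·(-1.8333) + (-0.8333)·(-0.8333) + (-1.8333)·(-1.8333)) / 5 = 14.8333/5 = 2.9667
  S = [[2.7, 1.3],
 [1.3, 2.9667]].

Step 3 — invert S. det(S) = 2.7·2.9667 - (1.3)² = 6.32.
  S^{-1} = (1/det) · [[d, -b], [-b, a]] = [[0.4694, -0.2057],
 [-0.2057, 0.4272]].

Step 4 — quadratic form (x̄ - mu_0)^T · S^{-1} · (x̄ - mu_0):
  S^{-1} · (x̄ - mu_0) = (-1.2869, 1.519),
  (x̄ - mu_0)^T · [...] = (-1.5)·(-1.2869) + (2.8333)·(1.519) = 6.2342.

Step 5 — scale by n: T² = 6 · 6.2342 = 37.4051.

T² ≈ 37.4051


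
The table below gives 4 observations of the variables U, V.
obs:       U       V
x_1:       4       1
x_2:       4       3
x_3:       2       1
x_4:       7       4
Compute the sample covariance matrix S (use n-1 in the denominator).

Step 1 — column means:
  mean(U) = (4 + 4 + 2 + 7) / 4 = 17/4 = 4.25
  mean(V) = (1 + 3 + 1 + 4) / 4 = 9/4 = 2.25

Step 2 — sample covariance S[i,j] = (1/(n-1)) · Σ_k (x_{k,i} - mean_i) · (x_{k,j} - mean_j), with n-1 = 3.
  S[U,U] = ((-0.25)·(-0.25) + (-0.25)·(-0.25) + (-2.25)·(-2.25) + (2.75)·(2.75)) / 3 = 12.75/3 = 4.25
  S[U,V] = ((-0.25)·(-1.25) + (-0.25)·(0.75) + (-2.25)·(-1.25) + (2.75)·(1.75)) / 3 = 7.75/3 = 2.5833
  S[V,V] = ((-1.25)·(-1.25) + (0.75)·(0.75) + (-1.25)·(-1.25) + (1.75)·(1.75)) / 3 = 6.75/3 = 2.25

S is symmetric (S[j,i] = S[i,j]). Assembling:

S = [[4.25, 2.5833],
 [2.5833, 2.25]]


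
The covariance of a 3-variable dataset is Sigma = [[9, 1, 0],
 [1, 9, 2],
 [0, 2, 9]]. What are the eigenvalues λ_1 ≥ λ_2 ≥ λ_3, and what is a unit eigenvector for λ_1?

Step 1 — characteristic polynomial p(λ) = det(λI - Sigma) = λ³ - tr·λ² + c_1·λ - det, where tr = trace, c_1 = sum of the principal 2×2 minors, det = det(Sigma):
  tr = 9 + 9 + 9 = 27,
  c_1 = (9·9 - (1)²) + (9·9 - (0)²) + (9·9 - (2)²) = 80 + 81 + 77 = 238,
  det = 9·(9·9 - (2)²) - (1)·((1)·9 - (2)·(0)) + (0)·((1)·(2) - 9·(0)) = 9·(77) - (1)·(9) + (0)·(2) = 684.
  So p(λ) = λ³ - 27λ² + 238λ - 684.
Step 2 — look for an integer root (rational root theorem: any rational root is an integer divisor of 684). Testing λ = 9:
  p(9) = 729 - 2187 + 2142 - 684 = 0  ✓
  Dividing out (λ - 9): p(λ) = (λ - 9)(λ² - 18λ + 76).
Step 3 — remaining eigenvalues from the quadratic λ² - 18λ + 76 = 0:
  Δ = 18² - 4·76 = 324 - 304 = 20,  λ = (18 ± √20)/2 = (18 ± 4.4721)/2 ≈ 11.2361 or 6.7639.
  Sorted: λ_1 = 11.2361,  λ_2 = 9,  λ_3 = 6.7639  (check: sum = 27 = tr ✓).

Step 4 — unit eigenvector for λ_1 ≈ 11.2361: v spans the null space of (Sigma - λ_1 I), whose rows are
  r_1 = (-2.2361, 1, 0),  r_2 = (1, -2.2361, 2),  r_3 = (0, 2, -2.2361).
  v is orthogonal to every row, so take v ∝ r_1 × r_2 = ((1)·(2) - (0)·(-2.2361), (0)·(1) - (-2.2361)·(2), (-2.2361)·(-2.2361) - (1)·(1)) ≈ (2, 4.4721, 4).
  Let u = (2, 4.4721, 4).
  ||u|| = √((2)² + (4.4721)² + (4)²) = √(40) ≈ 6.3246,  v_1 = u/||u|| ≈ (0.3162, 0.7071, 0.6325) (||v_1|| = 1).

λ_1 = 11.2361,  λ_2 = 9,  λ_3 = 6.7639;  v_1 ≈ (0.3162, 0.7071, 0.6325)


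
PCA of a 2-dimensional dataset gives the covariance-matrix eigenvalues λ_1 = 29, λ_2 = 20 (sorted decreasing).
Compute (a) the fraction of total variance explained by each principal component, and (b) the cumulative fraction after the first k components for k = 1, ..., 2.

Step 1 — total variance = trace(Sigma) = Σ λ_i = 29 + 20 = 49.

Step 2 — fraction explained by component i = λ_i / Σ λ:
  PC1: 29/49 = 0.5918
  PC2: 20/49 = 0.4082

Step 3 — cumulative fraction after k components = (λ_1 + ... + λ_k) / Σ λ:
  k = 1: 29/49 = 0.5918
  k = 2: (29 + 20)/49 = 49/49 = 1

Summary (fraction, with percent):

explained: PC1 0.5918 (59.18%), PC2 0.4082 (40.82%);  cumulative: 0.5918, 1


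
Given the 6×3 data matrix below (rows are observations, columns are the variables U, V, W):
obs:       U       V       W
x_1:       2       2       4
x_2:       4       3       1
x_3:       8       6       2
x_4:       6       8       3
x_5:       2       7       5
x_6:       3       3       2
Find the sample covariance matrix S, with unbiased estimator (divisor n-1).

Step 1 — column means:
  mean(U) = (2 + 4 + 8 + 6 + 2 + 3) / 6 = 25/6 = 4.1667
  mean(V) = (2 + 3 + 6 + 8 + 7 + 3) / 6 = 29/6 = 4.8333
  mean(W) = (4 + 1 + 2 + 3 + 5 + 2) / 6 = 17/6 = 2.8333

Step 2 — sample covariance S[i,j] = (1/(n-1)) · Σ_k (x_{k,i} - mean_i) · (x_{k,j} - mean_j), with n-1 = 5.
  S[U,U] = ((-2.1667)·(-2.1667) + (-0.1667)·(-0.1667) + (3.8333)·(3.8333) + (1.8333)·(1.8333) + (-2.1667)·(-2.1667) + (-1.1667)·(-1.1667)) / 5 = 28.8333/5 = 5.7667
  S[U,V] = ((-2.1667)·(-2.8333) + (-0.1667)·(-1.8333) + (3.8333)·(1.1667) + (1.8333)·(3.1667) + (-2.1667)·(2.1667) + (-1.1667)·(-1.8333)) / 5 = 14.1667/5 = 2.8333
  S[U,W] = ((-2.1667)·(1.1667) + (-0.1667)·(-1.8333) + (3.8333)·(-0.8333) + (1.8333)·(0.1667) + (-2.1667)·(2.1667) + (-1.1667)·(-0.8333)) / 5 = -8.8333/5 = -1.7667
  S[V,V] = ((-2.8333)·(-2.8333) + (-1.8333)·(-1.8333) + (1.1667)·(1.1667) + (3.1667)·(3.1667) + (2.1667)·(2.1667) + (-1.8333)·(-1.8333)) / 5 = 30.8333/5 = 6.1667
  S[V,W] = ((-2.8333)·(1.1667) + (-1.8333)·(-1.8333) + (1.1667)·(-0.8333) + (3.1667)·(0.1667) + (2.1667)·(2.1667) + (-1.8333)·(-0.8333)) / 5 = 5.8333/5 = 1.1667
  S[W,W] = ((1.1667)·(1.1667) + (-1.8333)·(-1.8333) + (-0.8333)·(-0.8333) + (0.1667)·(0.1667) + (2.1667)·(2.1667) + (-0.8333)·(-0.8333)) / 5 = 10.8333/5 = 2.1667

S is symmetric (S[j,i] = S[i,j]). Assembling:

S = [[5.7667, 2.8333, -1.7667],
 [2.8333, 6.1667, 1.1667],
 [-1.7667, 1.1667, 2.1667]]


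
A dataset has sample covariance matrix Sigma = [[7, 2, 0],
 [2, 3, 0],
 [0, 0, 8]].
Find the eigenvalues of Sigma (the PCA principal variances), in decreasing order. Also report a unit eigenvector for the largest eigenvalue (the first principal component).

Step 1 — characteristic polynomial p(λ) = det(λI - Sigma) = λ³ - tr·λ² + c_1·λ - det, where tr = trace, c_1 = sum of the principal 2×2 minors, det = det(Sigma):
  tr = 7 + 3 + 8 = 18,
  c_1 = (7·3 - (2)²) + (7·8 - (0)²) + (3·8 - (0)²) = 17 + 56 + 24 = 97,
  det = 7·(3·8 - (0)²) - (2)·((2)·8 - (0)·(0)) + (0)·((2)·(0) - 3·(0)) = 7·(24) - (2)·(16) + (0)·(0) = 136.
  So p(λ) = λ³ - 18λ² + 97λ - 136.
Step 2 — look for an integer root (rational root theorem: any rational root is an integer divisor of 136). Testing λ = 8:
  p(8) = 512 - 1152 + 776 - 136 = 0  ✓
  Dividing out (λ - 8): p(λ) = (λ - 8)(λ² - 10λ + 17).
Step 3 — remaining eigenvalues from the quadratic λ² - 10λ + 17 = 0:
  Δ = 10² - 4·17 = 100 - 68 = 32,  λ = (10 ± √32)/2 = (10 ± 5.6569)/2 ≈ 7.8284 or 2.1716.
  Sorted: λ_1 = 8,  λ_2 = 7.8284,  λ_3 = 2.1716  (check: sum = 18 = tr ✓).

Step 4 — unit eigenvector for λ_1 = 8: v spans the null space of (Sigma - λ_1 I), whose rows are
  r_1 = (-1, 2, 0),  r_2 = (2, -5, 0),  r_3 = (0, 0, 0).
  v is orthogonal to every row, so take v ∝ r_1 × r_2 = ((2)·(0) - (0)·(-5), (0)·(2) - (-1)·(0), (-1)·(-5) - (2)·(2)) = (0, 0, 1).
  Let u = (0, 0, 1).
  ||u|| = √((0)² + (0)² + (1)²) = √(1) = 1,  v_1 = u/||u|| ≈ (0, 0, 1) (||v_1|| = 1).

λ_1 = 8,  λ_2 = 7.8284,  λ_3 = 2.1716;  v_1 ≈ (0, 0, 1)
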